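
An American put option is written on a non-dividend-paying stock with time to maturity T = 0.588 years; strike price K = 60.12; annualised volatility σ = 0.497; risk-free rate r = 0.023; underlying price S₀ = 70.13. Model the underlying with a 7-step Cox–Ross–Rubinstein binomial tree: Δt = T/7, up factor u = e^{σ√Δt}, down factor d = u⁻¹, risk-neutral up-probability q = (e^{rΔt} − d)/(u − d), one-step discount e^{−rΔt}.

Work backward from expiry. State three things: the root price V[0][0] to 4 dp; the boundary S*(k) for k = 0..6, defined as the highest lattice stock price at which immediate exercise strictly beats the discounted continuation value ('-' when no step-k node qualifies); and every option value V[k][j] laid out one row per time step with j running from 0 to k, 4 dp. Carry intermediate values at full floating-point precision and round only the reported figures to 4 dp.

params: Δt=0.08400 u=1.15494 d=0.86585 q=0.47074 e^(-rΔt)=0.99807
t_7 payoffs: 34.5341 25.9916 14.5970 0.0000 0.0000 0.0000 0.0000 0.0000
t_6: node(6,0) S=29.5500 payoff=30.5700 vs cont=30.4539 → 30.5700 [stop]  node(6,1) S=39.4161 payoff=20.7039 vs cont=20.5879 → 20.7039 [stop]  node(6,2) S=52.5761 payoff=7.5439 vs cont=7.7107 → 7.7107 [wait]  node(6,3) S=70.1300 payoff=0.0000 vs cont=0.0000 → 0.0000 [wait]  node(6,4) S=93.5447 payoff=0.0000 vs cont=0.0000 → 0.0000 [wait]  node(6,5) S=124.7770 payoff=0.0000 vs cont=0.0000 → 0.0000 [wait]  node(6,6) S=166.4369 payoff=0.0000 vs cont=0.0000 → 0.0000 [wait]  ⇒ S*(6)=39.4161
t_5: node(5,0) S=34.1284 payoff=25.9916 vs cont=25.8756 → 25.9916 [stop]  node(5,1) S=45.5230 payoff=14.5970 vs cont=14.5593 → 14.5970 [stop]  node(5,2) S=60.7220 payoff=0.0000 vs cont=4.0731 → 4.0731 [wait]  node(5,3) S=80.9956 payoff=0.0000 vs cont=0.0000 → 0.0000 [wait]  node(5,4) S=108.0381 payoff=0.0000 vs cont=0.0000 → 0.0000 [wait]  node(5,5) S=144.1093 payoff=0.0000 vs cont=0.0000 → 0.0000 [wait]  ⇒ S*(5)=45.5230
t_4: node(4,0) S=39.4161 payoff=20.7039 vs cont=20.5879 → 20.7039 [stop]  node(4,1) S=52.5761 payoff=7.5439 vs cont=9.6243 → 9.6243 [wait]  node(4,2) S=70.1300 payoff=0.0000 vs cont=2.1516 → 2.1516 [wait]  node(4,3) S=93.5447 payoff=0.0000 vs cont=0.0000 → 0.0000 [wait]  node(4,4) S=124.7770 payoff=0.0000 vs cont=0.0000 → 0.0000 [wait]  ⇒ S*(4)=39.4161
t_3: node(3,0) S=45.5230 payoff=14.5970 vs cont=15.4584 → 15.4584 [wait]  node(3,1) S=60.7220 payoff=0.0000 vs cont=6.0948 → 6.0948 [wait]  node(3,2) S=80.9956 payoff=0.0000 vs cont=1.1365 → 1.1365 [wait]  node(3,3) S=108.0381 payoff=0.0000 vs cont=0.0000 → 0.0000 [wait]  ⇒ S*(3)=-
t_2: node(2,0) S=52.5761 payoff=7.5439 vs cont=11.0293 → 11.0293 [wait]  node(2,1) S=70.1300 payoff=0.0000 vs cont=3.7535 → 3.7535 [wait]  node(2,2) S=93.5447 payoff=0.0000 vs cont=0.6004 → 0.6004 [wait]  ⇒ S*(2)=-
t_1: node(1,0) S=60.7220 payoff=0.0000 vs cont=7.5896 → 7.5896 [wait]  node(1,1) S=80.9956 payoff=0.0000 vs cont=2.2648 → 2.2648 [wait]  ⇒ S*(1)=-
t_0: node(0,0) S=70.1300 payoff=0.0000 vs cont=5.0732 → 5.0732 [wait]  ⇒ S*(0)=-

price = 5.0732
boundary = - - - - 39.4161 45.5230 39.4161
tree:
5.0732
7.5896 2.2648
11.0293 3.7535 0.6004
15.4584 6.0948 1.1365 0.0000
20.7039 9.6243 2.1516 0.0000 0.0000
25.9916 14.5970 4.0731 0.0000 0.0000 0.0000
30.5700 20.7039 7.7107 0.0000 0.0000 0.0000 0.0000
34.5341 25.9916 14.5970 0.0000 0.0000 0.0000 0.0000 0.0000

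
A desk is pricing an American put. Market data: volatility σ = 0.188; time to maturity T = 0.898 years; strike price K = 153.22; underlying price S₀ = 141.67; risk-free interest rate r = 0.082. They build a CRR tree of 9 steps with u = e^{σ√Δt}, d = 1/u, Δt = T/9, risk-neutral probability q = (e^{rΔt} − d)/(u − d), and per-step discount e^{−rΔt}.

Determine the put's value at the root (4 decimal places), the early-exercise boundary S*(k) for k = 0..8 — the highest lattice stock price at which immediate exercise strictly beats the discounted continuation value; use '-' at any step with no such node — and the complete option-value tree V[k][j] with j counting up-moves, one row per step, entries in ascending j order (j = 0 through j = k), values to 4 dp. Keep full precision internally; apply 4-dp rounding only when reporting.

price = 13.2102
boundary = - 133.5019 125.8047 133.5019 125.8047 133.5019 125.8047 133.5019 141.6700
tree:
13.2102
19.7181 8.1728
27.4153 12.8992 4.4933
34.6686 19.7181 7.6072 2.0560
41.5038 27.4153 12.4809 3.8010 0.6832
47.9449 34.6686 19.7181 6.8463 1.4086 0.1101
54.0146 41.5038 27.4153 11.9092 2.8766 0.2490 0.0000
59.7344 47.9449 34.6686 19.7181 5.8065 0.5633 0.0000 0.0000
65.1244 54.0146 41.5038 27.4153 11.5500 1.2741 0.0000 0.0000 0.0000
70.2036 59.7344 47.9449 34.6686 19.7181 2.8821 0.0000 0.0000 0.0000 0.0000

Δt=0.09978, u=1.06118, d=0.94234, q=0.55429, disc=e^(-rΔt)=0.99185
k=9 terminal: V=max(K-S,0) → 70.2036 59.7344 47.9449 34.6686 19.7181 2.8821 0.0000 0.0000 0.0000 0.0000
k=8: j=0 S=88.0956 intr=65.1244 cont=63.8759 V=65.1244[EX]; j=1 S=99.2054 intr=54.0146 cont=52.7661 V=54.0146[EX]; j=2 S=111.7162 intr=41.5038 cont=40.2553 V=41.5038[EX]; j=3 S=125.8047 intr=27.4153 cont=26.1668 V=27.4153[EX]; j=4 S=141.6700 intr=11.5500 cont=10.3015 V=11.5500[EX]; j=5 S=159.5360 intr=0.0000 cont=1.2741 V=1.2741[hold]; j=6 S=179.6552 intr=0.0000 cont=0.0000 V=0.0000[hold]; j=7 S=202.3115 intr=0.0000 cont=0.0000 V=0.0000[hold]; j=8 S=227.8251 intr=0.0000 cont=0.0000 V=0.0000[hold]  S*(8)=141.6700
k=7: j=0 S=93.4856 intr=59.7344 cont=58.4859 V=59.7344[EX]; j=1 S=105.2751 intr=47.9449 cont=46.6964 V=47.9449[EX]; j=2 S=118.5514 intr=34.6686 cont=33.4201 V=34.6686[EX]; j=3 S=133.5019 intr=19.7181 cont=18.4696 V=19.7181[EX]; j=4 S=150.3379 intr=2.8821 cont=5.8065 V=5.8065[hold]; j=5 S=169.2970 intr=0.0000 cont=0.5633 V=0.5633[hold]; j=6 S=190.6471 intr=0.0000 cont=0.0000 V=0.0000[hold]; j=7 S=214.6897 intr=0.0000 cont=0.0000 V=0.0000[hold]  S*(7)=133.5019
k=6: j=0 S=99.2054 intr=54.0146 cont=52.7661 V=54.0146[EX]; j=1 S=111.7162 intr=41.5038 cont=40.2553 V=41.5038[EX]; j=2 S=125.8047 intr=27.4153 cont=26.1668 V=27.4153[EX]; j=3 S=141.6700 intr=11.5500 cont=11.9092 V=11.9092[hold]; j=4 S=159.5360 intr=0.0000 cont=2.8766 V=2.8766[hold]; j=5 S=179.6552 intr=0.0000 cont=0.2490 V=0.2490[hold]; j=6 S=202.3115 intr=0.0000 cont=0.0000 V=0.0000[hold]  S*(6)=125.8047
k=5: j=0 S=105.2751 intr=47.9449 cont=46.6964 V=47.9449[EX]; j=1 S=118.5514 intr=34.6686 cont=33.4201 V=34.6686[EX]; j=2 S=133.5019 intr=19.7181 cont=18.6671 V=19.7181[EX]; j=3 S=150.3379 intr=2.8821 cont=6.8463 V=6.8463[hold]; j=4 S=169.2970 intr=0.0000 cont=1.4086 V=1.4086[hold]; j=5 S=190.6471 intr=0.0000 cont=0.1101 V=0.1101[hold]  S*(5)=133.5019
k=4: j=0 S=111.7162 intr=41.5038 cont=40.2553 V=41.5038[EX]; j=1 S=125.8047 intr=27.4153 cont=26.1668 V=27.4153[EX]; j=2 S=141.6700 intr=11.5500 cont=12.4809 V=12.4809[hold]; j=3 S=159.5360 intr=0.0000 cont=3.8010 V=3.8010[hold]; j=4 S=179.6552 intr=0.0000 cont=0.6832 V=0.6832[hold]  S*(4)=125.8047
k=3: j=0 S=118.5514 intr=34.6686 cont=33.4201 V=34.6686[EX]; j=1 S=133.5019 intr=19.7181 cont=18.9814 V=19.7181[EX]; j=2 S=150.3379 intr=2.8821 cont=7.6072 V=7.6072[hold]; j=3 S=169.2970 intr=0.0000 cont=2.0560 V=2.0560[hold]  S*(3)=133.5019
k=2: j=0 S=125.8047 intr=27.4153 cont=26.1668 V=27.4153[EX]; j=1 S=141.6700 intr=11.5500 cont=12.8992 V=12.8992[hold]; j=2 S=159.5360 intr=0.0000 cont=4.4933 V=4.4933[hold]  S*(2)=125.8047
k=1: j=0 S=133.5019 intr=19.7181 cont=19.2114 V=19.7181[EX]; j=1 S=150.3379 intr=2.8821 cont=8.1728 V=8.1728[hold]  S*(1)=133.5019
k=0: j=0 S=141.6700 intr=11.5500 cont=13.2102 V=13.2102[hold]  S*(0)=-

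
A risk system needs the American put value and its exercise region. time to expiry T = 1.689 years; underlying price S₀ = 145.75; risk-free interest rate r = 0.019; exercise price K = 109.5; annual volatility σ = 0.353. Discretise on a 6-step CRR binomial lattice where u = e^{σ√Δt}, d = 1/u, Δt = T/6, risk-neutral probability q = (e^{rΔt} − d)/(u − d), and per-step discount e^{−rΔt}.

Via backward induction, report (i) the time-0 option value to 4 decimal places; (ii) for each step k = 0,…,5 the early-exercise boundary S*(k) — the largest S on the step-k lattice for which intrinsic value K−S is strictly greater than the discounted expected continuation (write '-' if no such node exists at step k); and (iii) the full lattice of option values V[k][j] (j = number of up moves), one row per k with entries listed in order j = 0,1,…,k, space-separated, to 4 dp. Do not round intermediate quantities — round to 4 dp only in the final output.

params: Δt=0.28150 u=1.20598 d=0.82920 q=0.46755 e^(-rΔt)=0.99467
t_6 payoffs: 62.1222 40.5946 9.2854 0.0000 0.0000 0.0000 0.0000
t_5: node(5,0) S=57.1366 payoff=52.3634 vs cont=51.7793 → 52.3634 [stop]  node(5,1) S=83.0983 payoff=26.4017 vs cont=25.8176 → 26.4017 [stop]  node(5,2) S=120.8564 payoff=0.0000 vs cont=4.9177 → 4.9177 [wait]  node(5,3) S=175.7711 payoff=0.0000 vs cont=0.0000 → 0.0000 [wait]  node(5,4) S=255.6379 payoff=0.0000 vs cont=0.0000 → 0.0000 [wait]  node(5,5) S=371.7945 payoff=0.0000 vs cont=0.0000 → 0.0000 [wait]  ⇒ S*(5)=83.0983
t_4: node(4,0) S=68.9054 payoff=40.5946 vs cont=40.0105 → 40.5946 [stop]  node(4,1) S=100.2146 payoff=9.2854 vs cont=16.2697 → 16.2697 [wait]  node(4,2) S=145.7500 payoff=0.0000 vs cont=2.6045 → 2.6045 [wait]  node(4,3) S=211.9758 payoff=0.0000 vs cont=0.0000 → 0.0000 [wait]  node(4,4) S=308.2933 payoff=0.0000 vs cont=0.0000 → 0.0000 [wait]  ⇒ S*(4)=68.9054
t_3: node(3,0) S=83.0983 payoff=26.4017 vs cont=29.0657 → 29.0657 [wait]  node(3,1) S=120.8564 payoff=0.0000 vs cont=9.8278 → 9.8278 [wait]  node(3,2) S=175.7711 payoff=0.0000 vs cont=1.3794 → 1.3794 [wait]  node(3,3) S=255.6379 payoff=0.0000 vs cont=0.0000 → 0.0000 [wait]  ⇒ S*(3)=-
t_2: node(2,0) S=100.2146 payoff=9.2854 vs cont=19.9640 → 19.9640 [wait]  node(2,1) S=145.7500 payoff=0.0000 vs cont=5.8464 → 5.8464 [wait]  node(2,2) S=211.9758 payoff=0.0000 vs cont=0.7305 → 0.7305 [wait]  ⇒ S*(2)=-
t_1: node(1,0) S=120.8564 payoff=0.0000 vs cont=13.2921 → 13.2921 [wait]  node(1,1) S=175.7711 payoff=0.0000 vs cont=3.4361 → 3.4361 [wait]  ⇒ S*(1)=-
t_0: node(0,0) S=145.7500 payoff=0.0000 vs cont=8.6376 → 8.6376 [wait]  ⇒ S*(0)=-

price = 8.6376
boundary = - - - - 68.9054 83.0983
tree:
8.6376
13.2921 3.4361
19.9640 5.8464 0.7305
29.0657 9.8278 1.3794 0.0000
40.5946 16.2697 2.6045 0.0000 0.0000
52.3634 26.4017 4.9177 0.0000 0.0000 0.0000
62.1222 40.5946 9.2854 0.0000 0.0000 0.0000 0.0000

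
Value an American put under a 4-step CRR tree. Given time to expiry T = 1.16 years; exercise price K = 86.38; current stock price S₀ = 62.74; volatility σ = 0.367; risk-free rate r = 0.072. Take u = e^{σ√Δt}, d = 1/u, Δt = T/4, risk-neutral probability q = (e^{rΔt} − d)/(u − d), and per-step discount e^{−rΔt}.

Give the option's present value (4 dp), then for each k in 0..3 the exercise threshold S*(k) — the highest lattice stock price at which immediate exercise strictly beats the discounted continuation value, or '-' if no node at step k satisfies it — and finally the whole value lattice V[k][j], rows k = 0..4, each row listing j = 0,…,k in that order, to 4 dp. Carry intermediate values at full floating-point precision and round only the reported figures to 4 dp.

price = 23.9827
boundary = - 51.4888 62.7400 51.4888
tree:
23.9827
34.8912 14.2425
44.1248 23.6400 5.5828
51.7024 34.8912 11.4881 0.0000
57.9212 44.1248 23.6400 0.0000 0.0000

params: Δt=0.29000 u=1.21852 d=0.82067 q=0.50379 e^(-rΔt)=0.97934
t_4 payoffs: 57.9212 44.1248 23.6400 0.0000 0.0000
t_3: node(3,0) S=34.6776 payoff=51.7024 vs cont=49.9175 → 51.7024 [stop]  node(3,1) S=51.4888 payoff=34.8912 vs cont=33.1063 → 34.8912 [stop]  node(3,2) S=76.4498 payoff=9.9302 vs cont=11.4881 → 11.4881 [wait]  node(3,3) S=113.5117 payoff=0.0000 vs cont=0.0000 → 0.0000 [wait]  ⇒ S*(3)=51.4888
t_2: node(2,0) S=42.2552 payoff=44.1248 vs cont=42.3399 → 44.1248 [stop]  node(2,1) S=62.7400 payoff=23.6400 vs cont=22.6237 → 23.6400 [stop]  node(2,2) S=93.1555 payoff=0.0000 vs cont=5.5828 → 5.5828 [wait]  ⇒ S*(2)=62.7400
t_1: node(1,0) S=51.4888 payoff=34.8912 vs cont=33.1063 → 34.8912 [stop]  node(1,1) S=76.4498 payoff=9.9302 vs cont=14.2425 → 14.2425 [wait]  ⇒ S*(1)=51.4888
t_0: node(0,0) S=62.7400 payoff=23.6400 vs cont=23.9827 → 23.9827 [wait]  ⇒ S*(0)=-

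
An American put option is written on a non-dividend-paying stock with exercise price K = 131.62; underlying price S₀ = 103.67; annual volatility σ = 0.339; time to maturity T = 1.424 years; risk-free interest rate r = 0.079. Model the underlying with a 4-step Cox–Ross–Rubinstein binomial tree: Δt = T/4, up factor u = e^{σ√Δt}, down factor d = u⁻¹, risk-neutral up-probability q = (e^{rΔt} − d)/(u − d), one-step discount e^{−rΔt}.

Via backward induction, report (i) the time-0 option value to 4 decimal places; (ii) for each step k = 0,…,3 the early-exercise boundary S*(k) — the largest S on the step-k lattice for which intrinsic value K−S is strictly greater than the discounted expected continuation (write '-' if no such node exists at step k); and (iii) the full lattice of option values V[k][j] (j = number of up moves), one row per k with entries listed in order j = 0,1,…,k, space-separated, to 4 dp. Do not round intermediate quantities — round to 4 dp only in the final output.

price = 30.2051
boundary = - 84.6856 69.1777 84.6856
tree:
30.2051
46.9344 16.3982
62.4423 28.5155 6.0967
75.1103 46.9344 13.0539 0.0000
85.4585 62.4423 27.9500 0.0000 0.0000

Δt=0.35600, u=1.22417, d=0.81688, q=0.51964, disc=e^(-rΔt)=0.97227
k=4 terminal: V=max(K-S,0) → 85.4585 62.4423 27.9500 0.0000 0.0000
k=3: j=0 S=56.5097 intr=75.1103 cont=71.4602 V=75.1103[EX]; j=1 S=84.6856 intr=46.9344 cont=43.2843 V=46.9344[EX]; j=2 S=126.9102 intr=4.7098 cont=13.0539 V=13.0539[hold]; j=3 S=190.1880 intr=0.0000 cont=0.0000 V=0.0000[hold]  S*(3)=84.6856
k=2: j=0 S=69.1777 intr=62.4423 cont=58.7922 V=62.4423[EX]; j=1 S=103.6700 intr=27.9500 cont=28.5155 V=28.5155[hold]; j=2 S=155.3602 intr=0.0000 cont=6.0967 V=6.0967[hold]  S*(2)=69.1777
k=1: j=0 S=84.6856 intr=46.9344 cont=43.5700 V=46.9344[EX]; j=1 S=126.9102 intr=4.7098 cont=16.3982 V=16.3982[hold]  S*(1)=84.6856
k=0: j=0 S=103.6700 intr=27.9500 cont=30.2051 V=30.2051[hold]  S*(0)=-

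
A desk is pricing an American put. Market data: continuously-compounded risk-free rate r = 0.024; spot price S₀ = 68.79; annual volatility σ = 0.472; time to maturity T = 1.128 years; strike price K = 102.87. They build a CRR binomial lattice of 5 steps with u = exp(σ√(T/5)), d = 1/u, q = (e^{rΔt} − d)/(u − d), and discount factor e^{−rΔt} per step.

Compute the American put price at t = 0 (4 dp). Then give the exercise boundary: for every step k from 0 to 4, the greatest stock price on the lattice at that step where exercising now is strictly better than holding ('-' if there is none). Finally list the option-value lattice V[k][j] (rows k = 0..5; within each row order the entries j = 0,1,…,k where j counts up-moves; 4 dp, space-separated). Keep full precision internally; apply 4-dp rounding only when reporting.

price = 37.9489
boundary = - - 43.9338 54.9746 68.7900
tree:
37.9489
48.2740 26.0925
58.9362 36.1386 14.4277
67.7597 47.8954 22.5539 4.9125
74.8110 58.9362 34.0800 9.0826 0.0000
80.4463 67.7597 47.8954 16.7927 0.0000 0.0000

Δt=0.22560, u=1.25131, d=0.79917, q=0.45619, disc=e^(-rΔt)=0.99460
k=5 terminal: V=max(K-S,0) → 80.4463 67.7597 47.8954 16.7927 0.0000 0.0000
k=4: j=0 S=28.0590 intr=74.8110 cont=74.2556 V=74.8110[EX]; j=1 S=43.9338 intr=58.9362 cont=58.3808 V=58.9362[EX]; j=2 S=68.7900 intr=34.0800 cont=33.5245 V=34.0800[EX]; j=3 S=107.7090 intr=0.0000 cont=9.0826 V=9.0826[hold]; j=4 S=168.6472 intr=0.0000 cont=0.0000 V=0.0000[hold]  S*(4)=68.7900
k=3: j=0 S=35.1103 intr=67.7597 cont=67.2042 V=67.7597[EX]; j=1 S=54.9746 intr=47.8954 cont=47.3400 V=47.8954[EX]; j=2 S=86.0773 intr=16.7927 cont=22.5539 V=22.5539[hold]; j=3 S=134.7769 intr=0.0000 cont=4.9125 V=4.9125[hold]  S*(3)=54.9746
k=2: j=0 S=43.9338 intr=58.9362 cont=58.3808 V=58.9362[EX]; j=1 S=68.7900 intr=34.0800 cont=36.1386 V=36.1386[hold]; j=2 S=107.7090 intr=0.0000 cont=14.4277 V=14.4277[hold]  S*(2)=43.9338
k=1: j=0 S=54.9746 intr=47.8954 cont=48.2740 V=48.2740[hold]; j=1 S=86.0773 intr=16.7927 cont=26.0925 V=26.0925[hold]  S*(1)=-
k=0: j=0 S=68.7900 intr=34.0800 cont=37.9489 V=37.9489[hold]  S*(0)=-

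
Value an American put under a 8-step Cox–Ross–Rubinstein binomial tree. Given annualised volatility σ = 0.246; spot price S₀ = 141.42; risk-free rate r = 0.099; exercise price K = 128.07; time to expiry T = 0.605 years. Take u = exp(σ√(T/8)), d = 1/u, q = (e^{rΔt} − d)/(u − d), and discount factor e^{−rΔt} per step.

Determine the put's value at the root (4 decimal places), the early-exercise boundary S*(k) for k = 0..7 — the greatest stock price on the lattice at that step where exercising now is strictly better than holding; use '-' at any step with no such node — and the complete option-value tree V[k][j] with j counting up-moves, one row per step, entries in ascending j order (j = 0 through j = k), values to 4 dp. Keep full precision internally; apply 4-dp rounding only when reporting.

Δt=0.07562, u=1.06999, d=0.93459, q=0.53859, disc=e^(-rΔt)=0.99254
k=8 terminal: V=max(K-S,0) → 45.7566 33.8310 20.1776 4.5462 0.0000 0.0000 0.0000 0.0000 0.0000
k=7: j=0 S=88.0746 intr=39.9954 cont=39.0401 V=39.9954[EX]; j=1 S=100.8349 intr=27.2351 cont=26.2799 V=27.2351[EX]; j=2 S=115.4438 intr=12.6262 cont=11.6709 V=12.6262[EX]; j=3 S=132.1694 intr=0.0000 cont=2.0820 V=2.0820[hold]; j=4 S=151.3181 intr=0.0000 cont=0.0000 V=0.0000[hold]; j=5 S=173.2411 intr=0.0000 cont=0.0000 V=0.0000[hold]; j=6 S=198.3403 intr=0.0000 cont=0.0000 V=0.0000[hold]; j=7 S=227.0759 intr=0.0000 cont=0.0000 V=0.0000[hold]  S*(7)=115.4438
k=6: j=0 S=94.2390 intr=33.8310 cont=32.8757 V=33.8310[EX]; j=1 S=107.8924 intr=20.1776 cont=19.2224 V=20.1776[EX]; j=2 S=123.5238 intr=4.5462 cont=6.8953 V=6.8953[hold]; j=3 S=141.4200 intr=0.0000 cont=0.9535 V=0.9535[hold]; j=4 S=161.9090 intr=0.0000 cont=0.0000 V=0.0000[hold]; j=5 S=185.3664 intr=0.0000 cont=0.0000 V=0.0000[hold]; j=6 S=212.2223 intr=0.0000 cont=0.0000 V=0.0000[hold]  S*(6)=107.8924
k=5: j=0 S=100.8349 intr=27.2351 cont=26.2799 V=27.2351[EX]; j=1 S=115.4438 intr=12.6262 cont=12.9267 V=12.9267[hold]; j=2 S=132.1694 intr=0.0000 cont=3.6675 V=3.6675[hold]; j=3 S=151.3181 intr=0.0000 cont=0.4367 V=0.4367[hold]; j=4 S=173.2411 intr=0.0000 cont=0.0000 V=0.0000[hold]; j=5 S=198.3403 intr=0.0000 cont=0.0000 V=0.0000[hold]  S*(5)=100.8349
k=4: j=0 S=107.8924 intr=20.1776 cont=19.3830 V=20.1776[EX]; j=1 S=123.5238 intr=4.5462 cont=7.8805 V=7.8805[hold]; j=2 S=141.4200 intr=0.0000 cont=1.9130 V=1.9130[hold]; j=3 S=161.9090 intr=0.0000 cont=0.2000 V=0.2000[hold]; j=4 S=185.3664 intr=0.0000 cont=0.0000 V=0.0000[hold]  S*(4)=107.8924
k=3: j=0 S=115.4438 intr=12.6262 cont=13.4534 V=13.4534[hold]; j=1 S=132.1694 intr=0.0000 cont=4.6316 V=4.6316[hold]; j=2 S=151.3181 intr=0.0000 cont=0.9830 V=0.9830[hold]; j=3 S=173.2411 intr=0.0000 cont=0.0916 V=0.0916[hold]  S*(3)=-
k=2: j=0 S=123.5238 intr=4.5462 cont=8.6371 V=8.6371[hold]; j=1 S=141.4200 intr=0.0000 cont=2.6466 V=2.6466[hold]; j=2 S=161.9090 intr=0.0000 cont=0.4991 V=0.4991[hold]  S*(2)=-
k=1: j=0 S=132.1694 intr=0.0000 cont=5.3703 V=5.3703[hold]; j=1 S=151.3181 intr=0.0000 cont=1.4789 V=1.4789[hold]  S*(1)=-
k=0: j=0 S=141.4200 intr=0.0000 cont=3.2500 V=3.2500[hold]  S*(0)=-

price = 3.2500
boundary = - - - - 107.8924 100.8349 107.8924 115.4438
tree:
3.2500
5.3703 1.4789
8.6371 2.6466 0.4991
13.4534 4.6316 0.9830 0.0916
20.1776 7.8805 1.9130 0.2000 0.0000
27.2351 12.9267 3.6675 0.4367 0.0000 0.0000
33.8310 20.1776 6.8953 0.9535 0.0000 0.0000 0.0000
39.9954 27.2351 12.6262 2.0820 0.0000 0.0000 0.0000 0.0000
45.7566 33.8310 20.1776 4.5462 0.0000 0.0000 0.0000 0.0000 0.0000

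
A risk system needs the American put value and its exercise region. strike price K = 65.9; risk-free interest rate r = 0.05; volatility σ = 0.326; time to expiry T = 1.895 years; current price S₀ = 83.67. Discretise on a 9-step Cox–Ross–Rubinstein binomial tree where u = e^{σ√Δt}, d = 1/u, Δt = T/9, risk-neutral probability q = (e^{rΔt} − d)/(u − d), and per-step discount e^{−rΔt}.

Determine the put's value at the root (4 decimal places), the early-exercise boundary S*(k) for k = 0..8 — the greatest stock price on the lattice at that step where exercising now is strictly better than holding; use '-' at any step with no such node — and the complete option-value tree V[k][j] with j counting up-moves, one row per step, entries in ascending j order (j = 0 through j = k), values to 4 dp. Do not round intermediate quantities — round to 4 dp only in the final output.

params: Δt=0.21056 u=1.16136 d=0.86106 q=0.49792 e^(-rΔt)=0.98953
t_9 payoffs: 44.1291 36.5364 26.2959 12.4839 0.0000 0.0000 0.0000 0.0000 0.0000 0.0000
t_8: node(8,0) S=25.2838 payoff=40.6162 vs cont=39.9260 → 40.6162 [stop]  node(8,1) S=34.1016 payoff=31.7984 vs cont=31.1083 → 31.7984 [stop]  node(8,2) S=45.9945 payoff=19.9055 vs cont=19.2153 → 19.9055 [stop]  node(8,3) S=62.0352 payoff=3.8648 vs cont=6.2023 → 6.2023 [wait]  node(8,4) S=83.6700 payoff=0.0000 vs cont=0.0000 → 0.0000 [wait]  node(8,5) S=112.8500 payoff=0.0000 vs cont=0.0000 → 0.0000 [wait]  node(8,6) S=152.2065 payoff=0.0000 vs cont=0.0000 → 0.0000 [wait]  node(8,7) S=205.2887 payoff=0.0000 vs cont=0.0000 → 0.0000 [wait]  node(8,8) S=276.8833 payoff=0.0000 vs cont=0.0000 → 0.0000 [wait]  ⇒ S*(8)=45.9945
t_7: node(7,0) S=29.3636 payoff=36.5364 vs cont=35.8463 → 36.5364 [stop]  node(7,1) S=39.6041 payoff=26.2959 vs cont=25.6057 → 26.2959 [stop]  node(7,2) S=53.4161 payoff=12.4839 vs cont=12.9455 → 12.9455 [wait]  node(7,3) S=72.0450 payoff=0.0000 vs cont=3.0815 → 3.0815 [wait]  node(7,4) S=97.1708 payoff=0.0000 vs cont=0.0000 → 0.0000 [wait]  node(7,5) S=131.0592 payoff=0.0000 vs cont=0.0000 → 0.0000 [wait]  node(7,6) S=176.7662 payoff=0.0000 vs cont=0.0000 → 0.0000 [wait]  node(7,7) S=238.4135 payoff=0.0000 vs cont=0.0000 → 0.0000 [wait]  ⇒ S*(7)=39.6041
t_6: node(6,0) S=34.1016 payoff=31.7984 vs cont=31.1083 → 31.7984 [stop]  node(6,1) S=45.9945 payoff=19.9055 vs cont=19.4427 → 19.9055 [stop]  node(6,2) S=62.0352 payoff=3.8648 vs cont=7.9499 → 7.9499 [wait]  node(6,3) S=83.6700 payoff=0.0000 vs cont=1.5310 → 1.5310 [wait]  node(6,4) S=112.8500 payoff=0.0000 vs cont=0.0000 → 0.0000 [wait]  node(6,5) S=152.2065 payoff=0.0000 vs cont=0.0000 → 0.0000 [wait]  node(6,6) S=205.2887 payoff=0.0000 vs cont=0.0000 → 0.0000 [wait]  ⇒ S*(6)=45.9945
t_5: node(5,0) S=39.6041 payoff=26.2959 vs cont=25.6057 → 26.2959 [stop]  node(5,1) S=53.4161 payoff=12.4839 vs cont=13.8065 → 13.8065 [wait]  node(5,2) S=72.0450 payoff=0.0000 vs cont=4.7040 → 4.7040 [wait]  node(5,3) S=97.1708 payoff=0.0000 vs cont=0.7606 → 0.7606 [wait]  node(5,4) S=131.0592 payoff=0.0000 vs cont=0.0000 → 0.0000 [wait]  node(5,5) S=176.7662 payoff=0.0000 vs cont=0.0000 → 0.0000 [wait]  ⇒ S*(5)=39.6041
t_4: node(4,0) S=45.9945 payoff=19.9055 vs cont=19.8670 → 19.9055 [stop]  node(4,1) S=62.0352 payoff=3.8648 vs cont=9.1771 → 9.1771 [wait]  node(4,2) S=83.6700 payoff=0.0000 vs cont=2.7118 → 2.7118 [wait]  node(4,3) S=112.8500 payoff=0.0000 vs cont=0.3779 → 0.3779 [wait]  node(4,4) S=152.2065 payoff=0.0000 vs cont=0.0000 → 0.0000 [wait]  ⇒ S*(4)=45.9945
t_3: node(3,0) S=53.4161 payoff=12.4839 vs cont=14.4111 → 14.4111 [wait]  node(3,1) S=72.0450 payoff=0.0000 vs cont=5.8956 → 5.8956 [wait]  node(3,2) S=97.1708 payoff=0.0000 vs cont=1.5335 → 1.5335 [wait]  node(3,3) S=131.0592 payoff=0.0000 vs cont=0.1877 → 0.1877 [wait]  ⇒ S*(3)=-
t_2: node(2,0) S=62.0352 payoff=3.8648 vs cont=10.0646 → 10.0646 [wait]  node(2,1) S=83.6700 payoff=0.0000 vs cont=3.6846 → 3.6846 [wait]  node(2,2) S=112.8500 payoff=0.0000 vs cont=0.8544 → 0.8544 [wait]  ⇒ S*(2)=-
t_1: node(1,0) S=72.0450 payoff=0.0000 vs cont=6.8158 → 6.8158 [wait]  node(1,1) S=97.1708 payoff=0.0000 vs cont=2.2516 → 2.2516 [wait]  ⇒ S*(1)=-
t_0: node(0,0) S=83.6700 payoff=0.0000 vs cont=4.4956 → 4.4956 [wait]  ⇒ S*(0)=-

price = 4.4956
boundary = - - - - 45.9945 39.6041 45.9945 39.6041 45.9945
tree:
4.4956
6.8158 2.2516
10.0646 3.6846 0.8544
14.4111 5.8956 1.5335 0.1877
19.9055 9.1771 2.7118 0.3779 0.0000
26.2959 13.8065 4.7040 0.7606 0.0000 0.0000
31.7984 19.9055 7.9499 1.5310 0.0000 0.0000 0.0000
36.5364 26.2959 12.9455 3.0815 0.0000 0.0000 0.0000 0.0000
40.6162 31.7984 19.9055 6.2023 0.0000 0.0000 0.0000 0.0000 0.0000
44.1291 36.5364 26.2959 12.4839 0.0000 0.0000 0.0000 0.0000 0.0000 0.0000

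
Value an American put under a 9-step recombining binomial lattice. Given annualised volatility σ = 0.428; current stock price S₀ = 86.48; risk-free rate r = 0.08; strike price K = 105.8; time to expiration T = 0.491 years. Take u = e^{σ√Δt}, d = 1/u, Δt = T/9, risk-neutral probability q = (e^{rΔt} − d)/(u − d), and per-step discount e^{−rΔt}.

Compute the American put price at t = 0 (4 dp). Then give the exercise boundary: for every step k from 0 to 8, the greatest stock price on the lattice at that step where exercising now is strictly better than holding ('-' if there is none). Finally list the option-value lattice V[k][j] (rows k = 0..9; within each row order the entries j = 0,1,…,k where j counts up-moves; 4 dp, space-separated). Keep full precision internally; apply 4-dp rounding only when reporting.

price = 21.7570
boundary = - - 70.8083 64.0720 70.8083 78.2528 70.8083 78.2528 86.4800
tree:
21.7570
27.9893 15.6377
34.9917 21.1451 10.1986
41.7280 27.6823 14.7117 5.7184
47.8234 34.9917 20.5245 8.9552 2.4911
53.3390 41.7280 27.5472 13.5939 4.3368 0.6441
58.3298 47.8234 34.9917 19.8412 7.3876 1.2857 0.0000
62.8458 53.3390 41.7280 27.5472 12.2128 2.5666 0.0000 0.0000
66.9322 58.3298 47.8234 34.9917 19.3200 5.1235 0.0000 0.0000 0.0000
70.6299 62.8458 53.3390 41.7280 27.5472 10.2278 0.0000 0.0000 0.0000 0.0000

Δt=0.05456, u=1.10514, d=0.90487, q=0.49687, disc=e^(-rΔt)=0.99565
k=9 terminal: V=max(K-S,0) → 70.6299 62.8458 53.3390 41.7280 27.5472 10.2278 0.0000 0.0000 0.0000 0.0000
k=8: j=0 S=38.8678 intr=66.9322 cont=66.4715 V=66.9322[EX]; j=1 S=47.4702 intr=58.3298 cont=57.8691 V=58.3298[EX]; j=2 S=57.9766 intr=47.8234 cont=47.3627 V=47.8234[EX]; j=3 S=70.8083 intr=34.9917 cont=34.5310 V=34.9917[EX]; j=4 S=86.4800 intr=19.3200 cont=18.8592 V=19.3200[EX]; j=5 S=105.6203 intr=0.1797 cont=5.1235 V=5.1235[hold]; j=6 S=128.9968 intr=0.0000 cont=0.0000 V=0.0000[hold]; j=7 S=157.5471 intr=0.0000 cont=0.0000 V=0.0000[hold]; j=8 S=192.4163 intr=0.0000 cont=0.0000 V=0.0000[hold]  S*(8)=86.4800
k=7: j=0 S=42.9542 intr=62.8458 cont=62.3851 V=62.8458[EX]; j=1 S=52.4610 intr=53.3390 cont=52.8782 V=53.3390[EX]; j=2 S=64.0720 intr=41.7280 cont=41.2672 V=41.7280[EX]; j=3 S=78.2528 intr=27.5472 cont=27.0864 V=27.5472[EX]; j=4 S=95.5722 intr=10.2278 cont=12.2128 V=12.2128[hold]; j=5 S=116.7248 intr=0.0000 cont=2.5666 V=2.5666[hold]; j=6 S=142.5590 intr=0.0000 cont=0.0000 V=0.0000[hold]; j=7 S=174.1110 intr=0.0000 cont=0.0000 V=0.0000[hold]  S*(7)=78.2528
k=6: j=0 S=47.4702 intr=58.3298 cont=57.8691 V=58.3298[EX]; j=1 S=57.9766 intr=47.8234 cont=47.3627 V=47.8234[EX]; j=2 S=70.8083 intr=34.9917 cont=34.5310 V=34.9917[EX]; j=3 S=86.4800 intr=19.3200 cont=19.8412 V=19.8412[hold]; j=4 S=105.6203 intr=0.1797 cont=7.3876 V=7.3876[hold]; j=5 S=128.9968 intr=0.0000 cont=1.2857 V=1.2857[hold]; j=6 S=157.5471 intr=0.0000 cont=0.0000 V=0.0000[hold]  S*(6)=70.8083
k=5: j=0 S=52.4610 intr=53.3390 cont=52.8782 V=53.3390[EX]; j=1 S=64.0720 intr=41.7280 cont=41.2672 V=41.7280[EX]; j=2 S=78.2528 intr=27.5472 cont=27.3443 V=27.5472[EX]; j=3 S=95.5722 intr=10.2278 cont=13.5939 V=13.5939[hold]; j=4 S=116.7248 intr=0.0000 cont=4.3368 V=4.3368[hold]; j=5 S=142.5590 intr=0.0000 cont=0.6441 V=0.6441[hold]  S*(5)=78.2528
k=4: j=0 S=57.9766 intr=47.8234 cont=47.3627 V=47.8234[EX]; j=1 S=70.8083 intr=34.9917 cont=34.5310 V=34.9917[EX]; j=2 S=86.4800 intr=19.3200 cont=20.5245 V=20.5245[hold]; j=3 S=105.6203 intr=0.1797 cont=8.9552 V=8.9552[hold]; j=4 S=128.9968 intr=0.0000 cont=2.4911 V=2.4911[hold]  S*(4)=70.8083
k=3: j=0 S=64.0720 intr=41.7280 cont=41.2672 V=41.7280[EX]; j=1 S=78.2528 intr=27.5472 cont=27.6823 V=27.6823[hold]; j=2 S=95.5722 intr=10.2278 cont=14.7117 V=14.7117[hold]; j=3 S=116.7248 intr=0.0000 cont=5.7184 V=5.7184[hold]  S*(3)=64.0720
k=2: j=0 S=70.8083 intr=34.9917 cont=34.5978 V=34.9917[EX]; j=1 S=86.4800 intr=19.3200 cont=21.1451 V=21.1451[hold]; j=2 S=105.6203 intr=0.1797 cont=10.1986 V=10.1986[hold]  S*(2)=70.8083
k=1: j=0 S=78.2528 intr=27.5472 cont=27.9893 V=27.9893[hold]; j=1 S=95.5722 intr=10.2278 cont=15.6377 V=15.6377[hold]  S*(1)=-
k=0: j=0 S=86.4800 intr=19.3200 cont=21.7570 V=21.7570[hold]  S*(0)=-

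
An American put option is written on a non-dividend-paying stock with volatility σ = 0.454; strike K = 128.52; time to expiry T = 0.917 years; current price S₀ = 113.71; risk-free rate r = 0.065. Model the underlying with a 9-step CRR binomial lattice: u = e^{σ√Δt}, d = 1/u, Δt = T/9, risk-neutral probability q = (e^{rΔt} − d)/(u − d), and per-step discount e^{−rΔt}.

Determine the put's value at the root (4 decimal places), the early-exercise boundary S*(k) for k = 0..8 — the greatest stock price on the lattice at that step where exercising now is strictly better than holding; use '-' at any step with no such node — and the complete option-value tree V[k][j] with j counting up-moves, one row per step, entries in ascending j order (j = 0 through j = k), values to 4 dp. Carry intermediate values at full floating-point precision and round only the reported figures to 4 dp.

price = 25.1946
boundary = - - - 73.6188 85.0992 73.6188 85.0992 98.3699 85.0992
tree:
25.1946
33.7297 16.5364
43.7669 23.6035 9.3082
54.9012 32.6207 14.4150 4.0490
64.8328 43.4208 21.6748 6.9547 1.0396
73.4246 54.9012 31.4072 11.7056 2.0386 0.0000
80.8573 64.8328 43.4208 19.1649 3.9978 0.0000 0.0000
87.2873 73.4246 54.9012 30.1501 7.8399 0.0000 0.0000 0.0000
92.8498 80.8573 64.8328 43.4208 15.3745 0.0000 0.0000 0.0000 0.0000
97.6619 87.2873 73.4246 54.9012 30.1501 0.0000 0.0000 0.0000 0.0000 0.0000

Δt=0.10189, u=1.15594, d=0.86509, q=0.48668, disc=e^(-rΔt)=0.99340
k=9 terminal: V=max(K-S,0) → 97.6619 87.2873 73.4246 54.9012 30.1501 0.0000 0.0000 0.0000 0.0000 0.0000
k=8: j=0 S=35.6702 intr=92.8498 cont=92.0015 V=92.8498[EX]; j=1 S=47.6627 intr=80.8573 cont=80.0089 V=80.8573[EX]; j=2 S=63.6872 intr=64.8328 cont=63.9845 V=64.8328[EX]; j=3 S=85.0992 intr=43.4208 cont=42.5725 V=43.4208[EX]; j=4 S=113.7100 intr=14.8100 cont=15.3745 V=15.3745[hold]; j=5 S=151.9399 intr=0.0000 cont=0.0000 V=0.0000[hold]; j=6 S=203.0230 intr=0.0000 cont=0.0000 V=0.0000[hold]; j=7 S=271.2805 intr=0.0000 cont=0.0000 V=0.0000[hold]; j=8 S=362.4865 intr=0.0000 cont=0.0000 V=0.0000[hold]  S*(8)=85.0992
k=7: j=0 S=41.2327 intr=87.2873 cont=86.4389 V=87.2873[EX]; j=1 S=55.0954 intr=73.4246 cont=72.5762 V=73.4246[EX]; j=2 S=73.6188 intr=54.9012 cont=54.0529 V=54.9012[EX]; j=3 S=98.3699 intr=30.1501 cont=29.5747 V=30.1501[EX]; j=4 S=131.4423 intr=0.0000 cont=7.8399 V=7.8399[hold]; j=5 S=175.6340 intr=0.0000 cont=0.0000 V=0.0000[hold]; j=6 S=234.6831 intr=0.0000 cont=0.0000 V=0.0000[hold]; j=7 S=313.5849 intr=0.0000 cont=0.0000 V=0.0000[hold]  S*(7)=98.3699
k=6: j=0 S=47.6627 intr=80.8573 cont=80.0089 V=80.8573[EX]; j=1 S=63.6872 intr=64.8328 cont=63.9845 V=64.8328[EX]; j=2 S=85.0992 intr=43.4208 cont=42.5725 V=43.4208[EX]; j=3 S=113.7100 intr=14.8100 cont=19.1649 V=19.1649[hold]; j=4 S=151.9399 intr=0.0000 cont=3.9978 V=3.9978[hold]; j=5 S=203.0230 intr=0.0000 cont=0.0000 V=0.0000[hold]; j=6 S=271.2805 intr=0.0000 cont=0.0000 V=0.0000[hold]  S*(6)=85.0992
k=5: j=0 S=55.0954 intr=73.4246 cont=72.5762 V=73.4246[EX]; j=1 S=73.6188 intr=54.9012 cont=54.0529 V=54.9012[EX]; j=2 S=98.3699 intr=30.1501 cont=31.4072 V=31.4072[hold]; j=3 S=131.4423 intr=0.0000 cont=11.7056 V=11.7056[hold]; j=4 S=175.6340 intr=0.0000 cont=2.0386 V=2.0386[hold]; j=5 S=234.6831 intr=0.0000 cont=0.0000 V=0.0000[hold]  S*(5)=73.6188
k=4: j=0 S=63.6872 intr=64.8328 cont=63.9845 V=64.8328[EX]; j=1 S=85.0992 intr=43.4208 cont=43.1802 V=43.4208[EX]; j=2 S=113.7100 intr=14.8100 cont=21.6748 V=21.6748[hold]; j=3 S=151.9399 intr=0.0000 cont=6.9547 V=6.9547[hold]; j=4 S=203.0230 intr=0.0000 cont=1.0396 V=1.0396[hold]  S*(4)=85.0992
k=3: j=0 S=73.6188 intr=54.9012 cont=54.0529 V=54.9012[EX]; j=1 S=98.3699 intr=30.1501 cont=32.6207 V=32.6207[hold]; j=2 S=131.4423 intr=0.0000 cont=14.4150 V=14.4150[hold]; j=3 S=175.6340 intr=0.0000 cont=4.0490 V=4.0490[hold]  S*(3)=73.6188
k=2: j=0 S=85.0992 intr=43.4208 cont=43.7669 V=43.7669[hold]; j=1 S=113.7100 intr=14.8100 cont=23.6035 V=23.6035[hold]; j=2 S=151.9399 intr=0.0000 cont=9.3082 V=9.3082[hold]  S*(2)=-
k=1: j=0 S=98.3699 intr=30.1501 cont=33.7297 V=33.7297[hold]; j=1 S=131.4423 intr=0.0000 cont=16.5364 V=16.5364[hold]  S*(1)=-
k=0: j=0 S=113.7100 intr=14.8100 cont=25.1946 V=25.1946[hold]  S*(0)=-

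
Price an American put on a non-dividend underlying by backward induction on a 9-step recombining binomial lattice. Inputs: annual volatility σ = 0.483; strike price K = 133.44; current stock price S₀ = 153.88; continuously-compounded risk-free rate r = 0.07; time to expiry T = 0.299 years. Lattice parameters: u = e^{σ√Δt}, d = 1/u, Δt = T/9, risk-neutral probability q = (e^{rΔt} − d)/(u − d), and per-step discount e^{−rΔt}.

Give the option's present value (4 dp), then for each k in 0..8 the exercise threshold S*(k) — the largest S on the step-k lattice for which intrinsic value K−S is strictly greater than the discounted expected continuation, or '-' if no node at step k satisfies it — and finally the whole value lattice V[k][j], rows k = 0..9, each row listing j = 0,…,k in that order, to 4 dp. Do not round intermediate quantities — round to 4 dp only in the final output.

Δt=0.03322  u=1.09203  d=0.91573  q=0.49121  discount=0.99768
step 9 (expiry): payoffs max(K−S,0) = 63.7646 50.3504 34.3536 15.2771 0.0000 0.0000 0.0000 0.0000 0.0000 0.0000
step 8: (k=8,j=0): S=76.0874, (K−S)⁺=57.3526, hold=57.0426 ⇒ V=57.3526 exercise | (k=8,j=1): S=90.7361, (K−S)⁺=42.7039, hold=42.3939 ⇒ V=42.7039 exercise | (k=8,j=2): S=108.2051, (K−S)⁺=25.2349, hold=24.9250 ⇒ V=25.2349 exercise | (k=8,j=3): S=129.0372, (K−S)⁺=4.4028, hold=7.7547 ⇒ V=7.7547 continue | (k=8,j=4): S=153.8800, (K−S)⁺=0.0000, hold=0.0000 ⇒ V=0.0000 continue | (k=8,j=5): S=183.5057, (K−S)⁺=0.0000, hold=0.0000 ⇒ V=0.0000 continue | (k=8,j=6): S=218.8350, (K−S)⁺=0.0000, hold=0.0000 ⇒ V=0.0000 continue | (k=8,j=7): S=260.9661, (K−S)⁺=0.0000, hold=0.0000 ⇒ V=0.0000 continue | (k=8,j=8): S=311.2085, (K−S)⁺=0.0000, hold=0.0000 ⇒ V=0.0000 continue  boundary S*=108.2051
step 7: (k=7,j=0): S=83.0896, (K−S)⁺=50.3504, hold=50.0404 ⇒ V=50.3504 exercise | (k=7,j=1): S=99.0864, (K−S)⁺=34.3536, hold=34.0437 ⇒ V=34.3536 exercise | (k=7,j=2): S=118.1629, (K−S)⁺=15.2771, hold=16.6098 ⇒ V=16.6098 continue | (k=7,j=3): S=140.9122, (K−S)⁺=0.0000, hold=3.9364 ⇒ V=3.9364 continue | (k=7,j=4): S=168.0412, (K−S)⁺=0.0000, hold=0.0000 ⇒ V=0.0000 continue | (k=7,j=5): S=200.3933, (K−S)⁺=0.0000, hold=0.0000 ⇒ V=0.0000 continue | (k=7,j=6): S=238.9739, (K−S)⁺=0.0000, hold=0.0000 ⇒ V=0.0000 continue | (k=7,j=7): S=284.9822, (K−S)⁺=0.0000, hold=0.0000 ⇒ V=0.0000 continue  boundary S*=99.0864
step 6: (k=6,j=0): S=90.7361, (K−S)⁺=42.7039, hold=42.3939 ⇒ V=42.7039 exercise | (k=6,j=1): S=108.2051, (K−S)⁺=25.2349, hold=25.5781 ⇒ V=25.5781 continue | (k=6,j=2): S=129.0372, (K−S)⁺=4.4028, hold=10.3603 ⇒ V=10.3603 continue | (k=6,j=3): S=153.8800, (K−S)⁺=0.0000, hold=1.9981 ⇒ V=1.9981 continue | (k=6,j=4): S=183.5057, (K−S)⁺=0.0000, hold=0.0000 ⇒ V=0.0000 continue | (k=6,j=5): S=218.8350, (K−S)⁺=0.0000, hold=0.0000 ⇒ V=0.0000 continue | (k=6,j=6): S=260.9661, (K−S)⁺=0.0000, hold=0.0000 ⇒ V=0.0000 continue  boundary S*=90.7361
step 5: (k=5,j=0): S=99.0864, (K−S)⁺=34.3536, hold=34.2118 ⇒ V=34.3536 exercise | (k=5,j=1): S=118.1629, (K−S)⁺=15.2771, hold=18.0609 ⇒ V=18.0609 continue | (k=5,j=2): S=140.9122, (K−S)⁺=0.0000, hold=6.2382 ⇒ V=6.2382 continue | (k=5,j=3): S=168.0412, (K−S)⁺=0.0000, hold=1.0143 ⇒ V=1.0143 continue | (k=5,j=4): S=200.3933, (K−S)⁺=0.0000, hold=0.0000 ⇒ V=0.0000 continue | (k=5,j=5): S=238.9739, (K−S)⁺=0.0000, hold=0.0000 ⇒ V=0.0000 continue  boundary S*=99.0864
step 4: (k=4,j=0): S=108.2051, (K−S)⁺=25.2349, hold=26.2893 ⇒ V=26.2893 continue | (k=4,j=1): S=129.0372, (K−S)⁺=4.4028, hold=12.2250 ⇒ V=12.2250 continue | (k=4,j=2): S=153.8800, (K−S)⁺=0.0000, hold=3.6636 ⇒ V=3.6636 continue | (k=4,j=3): S=183.5057, (K−S)⁺=0.0000, hold=0.5148 ⇒ V=0.5148 continue | (k=4,j=4): S=218.8350, (K−S)⁺=0.0000, hold=0.0000 ⇒ V=0.0000 continue  boundary S*=-
step 3: (k=3,j=0): S=118.1629, (K−S)⁺=15.2771, hold=19.3357 ⇒ V=19.3357 continue | (k=3,j=1): S=140.9122, (K−S)⁺=0.0000, hold=8.0009 ⇒ V=8.0009 continue | (k=3,j=2): S=168.0412, (K−S)⁺=0.0000, hold=2.1120 ⇒ V=2.1120 continue | (k=3,j=3): S=200.3933, (K−S)⁺=0.0000, hold=0.2613 ⇒ V=0.2613 continue  boundary S*=-
step 2: (k=2,j=0): S=129.0372, (K−S)⁺=4.4028, hold=13.7360 ⇒ V=13.7360 continue | (k=2,j=1): S=153.8800, (K−S)⁺=0.0000, hold=5.0963 ⇒ V=5.0963 continue | (k=2,j=2): S=183.5057, (K−S)⁺=0.0000, hold=1.2001 ⇒ V=1.2001 continue  boundary S*=-
step 1: (k=1,j=0): S=140.9122, (K−S)⁺=0.0000, hold=9.4700 ⇒ V=9.4700 continue | (k=1,j=1): S=168.0412, (K−S)⁺=0.0000, hold=3.1751 ⇒ V=3.1751 continue  boundary S*=-
step 0: (k=0,j=0): S=153.8800, (K−S)⁺=0.0000, hold=6.3631 ⇒ V=6.3631 continue  boundary S*=-

price = 6.3631
boundary = - - - - - 99.0864 90.7361 99.0864 108.2051
tree:
6.3631
9.4700 3.1751
13.7360 5.0963 1.2001
19.3357 8.0009 2.1120 0.2613
26.2893 12.2250 3.6636 0.5148 0.0000
34.3536 18.0609 6.2382 1.0143 0.0000 0.0000
42.7039 25.5781 10.3603 1.9981 0.0000 0.0000 0.0000
50.3504 34.3536 16.6098 3.9364 0.0000 0.0000 0.0000 0.0000
57.3526 42.7039 25.2349 7.7547 0.0000 0.0000 0.0000 0.0000 0.0000
63.7646 50.3504 34.3536 15.2771 0.0000 0.0000 0.0000 0.0000 0.0000 0.0000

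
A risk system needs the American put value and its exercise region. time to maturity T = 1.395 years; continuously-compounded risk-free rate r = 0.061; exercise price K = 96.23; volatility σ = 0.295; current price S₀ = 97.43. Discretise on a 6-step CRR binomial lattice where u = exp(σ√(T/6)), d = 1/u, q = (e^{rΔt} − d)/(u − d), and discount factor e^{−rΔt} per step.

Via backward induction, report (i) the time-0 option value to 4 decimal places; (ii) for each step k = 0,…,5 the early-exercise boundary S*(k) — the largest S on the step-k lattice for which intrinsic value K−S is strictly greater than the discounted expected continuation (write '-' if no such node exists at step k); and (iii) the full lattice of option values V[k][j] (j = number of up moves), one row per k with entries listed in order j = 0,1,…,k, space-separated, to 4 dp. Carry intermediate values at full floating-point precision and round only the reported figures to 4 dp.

price = 9.4548
boundary = - - 73.3063 63.5866 73.3063 84.5117
tree:
9.4548
15.0175 4.4688
22.9237 7.9750 1.2848
32.6434 13.8171 2.6845 0.0000
41.0744 22.9237 5.6087 0.0000 0.0000
48.3875 32.6434 11.7183 0.0000 0.0000 0.0000
54.7309 41.0744 22.9237 0.0000 0.0000 0.0000 0.0000

Δt=0.23250, u=1.15286, d=0.86741, q=0.51454, disc=e^(-rΔt)=0.98592
k=6 terminal: V=max(K-S,0) → 54.7309 41.0744 22.9237 0.0000 0.0000 0.0000 0.0000
k=5: j=0 S=47.8425 intr=48.3875 cont=47.0323 V=48.3875[EX]; j=1 S=63.5866 intr=32.6434 cont=31.2883 V=32.6434[EX]; j=2 S=84.5117 intr=11.7183 cont=10.9719 V=11.7183[EX]; j=3 S=112.3229 intr=0.0000 cont=0.0000 V=0.0000[hold]; j=4 S=149.2863 intr=0.0000 cont=0.0000 V=0.0000[hold]; j=5 S=198.4135 intr=0.0000 cont=0.0000 V=0.0000[hold]  S*(5)=84.5117
k=4: j=0 S=55.1556 intr=41.0744 cont=39.7192 V=41.0744[EX]; j=1 S=73.3063 intr=22.9237 cont=21.5686 V=22.9237[EX]; j=2 S=97.4300 intr=0.0000 cont=5.6087 V=5.6087[hold]; j=3 S=129.4924 intr=0.0000 cont=0.0000 V=0.0000[hold]; j=4 S=172.1058 intr=0.0000 cont=0.0000 V=0.0000[hold]  S*(4)=73.3063
k=3: j=0 S=63.5866 intr=32.6434 cont=31.2883 V=32.6434[EX]; j=1 S=84.5117 intr=11.7183 cont=13.8171 V=13.8171[hold]; j=2 S=112.3229 intr=0.0000 cont=2.6845 V=2.6845[hold]; j=3 S=149.2863 intr=0.0000 cont=0.0000 V=0.0000[hold]  S*(3)=63.5866
k=2: j=0 S=73.3063 intr=22.9237 cont=22.6333 V=22.9237[EX]; j=1 S=97.4300 intr=0.0000 cont=7.9750 V=7.9750[hold]; j=2 S=129.4924 intr=0.0000 cont=1.2848 V=1.2848[hold]  S*(2)=73.3063
k=1: j=0 S=84.5117 intr=11.7183 cont=15.0175 V=15.0175[hold]; j=1 S=112.3229 intr=0.0000 cont=4.4688 V=4.4688[hold]  S*(1)=-
k=0: j=0 S=97.4300 intr=0.0000 cont=9.4548 V=9.4548[hold]  S*(0)=-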